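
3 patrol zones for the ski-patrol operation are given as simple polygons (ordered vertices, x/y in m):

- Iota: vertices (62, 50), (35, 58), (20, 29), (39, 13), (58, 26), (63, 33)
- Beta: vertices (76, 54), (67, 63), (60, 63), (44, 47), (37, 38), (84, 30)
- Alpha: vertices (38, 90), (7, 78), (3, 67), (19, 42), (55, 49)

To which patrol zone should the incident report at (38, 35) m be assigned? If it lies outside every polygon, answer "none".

Cast a ray rightward from (38, 35). For each polygon, the edges (by vertex number in listed order) whose endpoints lie on opposite sides of y = 35, where each meets that height, and whether that is right or left of the point:
Iota: 2–3 at x≈23.1 (left), 6–1 at x≈62.9 (right) → 1 crossing.
Beta: 5–6 at x≈54.6 (right), 6–1 at x≈82.3 (right) → 2 crossings.
Alpha: no edge straddles that height → 0 crossings.
Only Iota has an odd count, so the point is inside Iota.

Iota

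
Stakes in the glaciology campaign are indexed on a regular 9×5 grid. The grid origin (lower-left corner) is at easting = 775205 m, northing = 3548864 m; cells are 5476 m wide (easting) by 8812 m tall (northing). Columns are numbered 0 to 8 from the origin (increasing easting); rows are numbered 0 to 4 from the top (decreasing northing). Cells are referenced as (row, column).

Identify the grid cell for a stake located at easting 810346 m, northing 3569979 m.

Column index: ⌊(810346 − 775205) / 5476⌋ = ⌊6.417⌋ = 6
Row offset from origin: ⌊(3569979 − 3548864) / 8812⌋ = ⌊2.396⌋ = 2 → row 2 (counted from top)

(2, 6)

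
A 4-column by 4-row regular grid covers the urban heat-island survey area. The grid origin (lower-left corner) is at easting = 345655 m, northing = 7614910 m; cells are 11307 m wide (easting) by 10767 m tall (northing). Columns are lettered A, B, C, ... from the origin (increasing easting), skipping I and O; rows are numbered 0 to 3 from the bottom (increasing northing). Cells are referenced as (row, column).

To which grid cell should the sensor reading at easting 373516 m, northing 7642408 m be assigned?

Column index: ⌊(373516 − 345655) / 11307⌋ = ⌊2.464⌋ = 2 → column C
Row offset from origin: ⌊(7642408 − 7614910) / 10767⌋ = ⌊2.554⌋ = 2 → row 2

(2, C)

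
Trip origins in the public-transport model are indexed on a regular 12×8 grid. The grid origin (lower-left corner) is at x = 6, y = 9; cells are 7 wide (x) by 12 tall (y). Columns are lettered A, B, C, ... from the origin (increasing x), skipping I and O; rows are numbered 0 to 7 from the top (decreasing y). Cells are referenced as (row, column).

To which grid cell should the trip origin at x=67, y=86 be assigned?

(1, J)

Column index: ⌊(67 − 6) / 7⌋ = ⌊8.714⌋ = 8 → column J
Row offset from origin: ⌊(86 − 9) / 12⌋ = ⌊6.417⌋ = 6 → row 1 (counted from top)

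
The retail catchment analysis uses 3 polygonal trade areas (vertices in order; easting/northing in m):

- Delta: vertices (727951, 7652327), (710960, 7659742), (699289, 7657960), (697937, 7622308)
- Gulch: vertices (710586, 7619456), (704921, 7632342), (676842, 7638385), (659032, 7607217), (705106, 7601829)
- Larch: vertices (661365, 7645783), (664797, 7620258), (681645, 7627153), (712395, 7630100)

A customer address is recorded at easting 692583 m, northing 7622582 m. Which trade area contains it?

Gulch

Cast a ray rightward from (692583, 7622582). For each polygon, the edges (by vertex number in listed order) whose endpoints lie on opposite sides of northing = 7622582, where each meets that height, and whether that is right or left of the point:
Delta: 3–4 at easting≈697947.4 (right), 4–1 at easting≈698211.0 (right) → 2 crossings.
Gulch: 1–2 at easting≈709211.7 (right), 3–4 at easting≈667811.9 (left) → 1 crossing.
Larch: 1–2 at easting≈664484.5 (left), 2–3 at easting≈670475.7 (left) → 0 crossings.
Only Gulch has an odd count, so the point is inside Gulch.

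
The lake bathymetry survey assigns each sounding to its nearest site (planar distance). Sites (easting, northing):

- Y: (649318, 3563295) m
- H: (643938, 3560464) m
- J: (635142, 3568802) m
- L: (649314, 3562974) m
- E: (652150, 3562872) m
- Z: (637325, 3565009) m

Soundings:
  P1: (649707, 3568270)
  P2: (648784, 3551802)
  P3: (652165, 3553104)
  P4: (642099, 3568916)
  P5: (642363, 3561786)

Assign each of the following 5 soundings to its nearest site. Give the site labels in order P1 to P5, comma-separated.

P1 → Y (d²=24901946.00)
P2 → H (d²=98513960.00)
P3 → E (d²=95414049.00)
P4 → Z (d²=38055725.00)
P5 → H (d²=4228309.00)

Y, H, E, Z, H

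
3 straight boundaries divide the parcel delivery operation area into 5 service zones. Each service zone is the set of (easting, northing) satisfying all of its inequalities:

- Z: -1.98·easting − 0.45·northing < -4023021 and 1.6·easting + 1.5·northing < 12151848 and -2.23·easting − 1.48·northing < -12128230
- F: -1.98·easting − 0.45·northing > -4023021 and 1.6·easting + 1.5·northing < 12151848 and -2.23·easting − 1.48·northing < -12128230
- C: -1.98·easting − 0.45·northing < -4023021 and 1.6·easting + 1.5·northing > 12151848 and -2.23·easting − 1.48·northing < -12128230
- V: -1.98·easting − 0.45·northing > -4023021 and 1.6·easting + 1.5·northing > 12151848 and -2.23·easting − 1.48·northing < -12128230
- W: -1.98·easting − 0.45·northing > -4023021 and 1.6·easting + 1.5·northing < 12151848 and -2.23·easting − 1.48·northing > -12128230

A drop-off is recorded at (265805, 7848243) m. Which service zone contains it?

C

-1.98·265805 − 0.45·7848243 = -4058003.250, which is < -4023021
1.6·265805 + 1.5·7848243 = 12197652.500, which is > 12151848
-2.23·265805 − 1.48·7848243 = -12208144.790, which is < -12128230
This sign pattern matches C.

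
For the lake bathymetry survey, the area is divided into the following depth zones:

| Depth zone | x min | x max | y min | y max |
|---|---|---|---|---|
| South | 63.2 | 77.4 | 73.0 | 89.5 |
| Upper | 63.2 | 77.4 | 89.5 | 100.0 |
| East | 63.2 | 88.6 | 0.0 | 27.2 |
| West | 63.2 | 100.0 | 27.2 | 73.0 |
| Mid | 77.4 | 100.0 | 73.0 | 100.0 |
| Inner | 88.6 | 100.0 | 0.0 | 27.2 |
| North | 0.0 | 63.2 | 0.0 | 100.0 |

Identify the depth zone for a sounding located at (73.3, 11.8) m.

East

The point has x = 73.3 and y = 11.8.
Only East satisfies 63.2 ≤ x ≤ 88.6 and 0.0 ≤ y ≤ 27.2.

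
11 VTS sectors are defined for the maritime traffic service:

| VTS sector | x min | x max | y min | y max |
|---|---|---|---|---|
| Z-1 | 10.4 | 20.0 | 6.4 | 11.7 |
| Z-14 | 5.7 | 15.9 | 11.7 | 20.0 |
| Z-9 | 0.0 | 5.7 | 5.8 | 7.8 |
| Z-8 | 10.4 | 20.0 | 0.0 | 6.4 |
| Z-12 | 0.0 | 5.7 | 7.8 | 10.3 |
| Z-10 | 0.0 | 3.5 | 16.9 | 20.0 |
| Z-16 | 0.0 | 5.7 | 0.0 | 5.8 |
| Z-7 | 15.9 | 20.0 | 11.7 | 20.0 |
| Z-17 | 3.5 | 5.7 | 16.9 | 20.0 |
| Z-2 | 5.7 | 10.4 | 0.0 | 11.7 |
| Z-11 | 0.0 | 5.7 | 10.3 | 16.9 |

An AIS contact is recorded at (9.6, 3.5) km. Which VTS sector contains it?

The point has x = 9.6 and y = 3.5.
Only Z-2 satisfies 5.7 ≤ x ≤ 10.4 and 0.0 ≤ y ≤ 11.7.

Z-2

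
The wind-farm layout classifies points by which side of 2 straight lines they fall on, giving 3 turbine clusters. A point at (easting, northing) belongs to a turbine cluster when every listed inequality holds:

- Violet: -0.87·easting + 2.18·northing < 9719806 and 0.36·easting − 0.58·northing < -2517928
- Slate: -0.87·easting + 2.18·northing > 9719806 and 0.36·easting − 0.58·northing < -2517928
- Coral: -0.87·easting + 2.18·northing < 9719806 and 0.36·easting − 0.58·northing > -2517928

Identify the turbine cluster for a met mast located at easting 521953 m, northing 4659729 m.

Coral

-0.87·521953 + 2.18·4659729 = 9704110.110, which is < 9719806
0.36·521953 − 0.58·4659729 = -2514739.740, which is > -2517928
This sign pattern matches Coral.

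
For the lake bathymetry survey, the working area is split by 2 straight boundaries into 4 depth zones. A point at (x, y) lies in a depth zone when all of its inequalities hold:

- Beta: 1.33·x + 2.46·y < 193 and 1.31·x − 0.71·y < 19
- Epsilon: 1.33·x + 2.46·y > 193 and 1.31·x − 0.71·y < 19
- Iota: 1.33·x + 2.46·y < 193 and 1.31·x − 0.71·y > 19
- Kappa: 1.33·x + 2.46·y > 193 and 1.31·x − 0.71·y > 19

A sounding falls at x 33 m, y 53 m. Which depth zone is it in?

1.33·33 + 2.46·53 = 174.270, which is < 193
1.31·33 − 0.71·53 = 5.600, which is < 19
This sign pattern matches Beta.

Beta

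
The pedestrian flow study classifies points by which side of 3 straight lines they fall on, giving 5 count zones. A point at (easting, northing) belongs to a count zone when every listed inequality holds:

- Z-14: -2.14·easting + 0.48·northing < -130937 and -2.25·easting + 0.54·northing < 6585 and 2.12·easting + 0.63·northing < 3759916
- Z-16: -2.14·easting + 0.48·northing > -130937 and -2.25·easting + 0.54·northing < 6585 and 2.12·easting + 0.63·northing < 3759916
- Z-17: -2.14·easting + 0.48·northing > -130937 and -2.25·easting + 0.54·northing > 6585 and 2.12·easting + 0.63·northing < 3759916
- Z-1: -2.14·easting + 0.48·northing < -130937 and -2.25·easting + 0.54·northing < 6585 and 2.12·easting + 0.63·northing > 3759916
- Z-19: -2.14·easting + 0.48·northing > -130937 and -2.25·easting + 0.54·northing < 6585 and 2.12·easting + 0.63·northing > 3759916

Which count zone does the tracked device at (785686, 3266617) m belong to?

Z-16

-2.14·785686 + 0.48·3266617 = -113391.880, which is > -130937
-2.25·785686 + 0.54·3266617 = -3820.320, which is < 6585
2.12·785686 + 0.63·3266617 = 3723623.030, which is < 3759916
This sign pattern matches Z-16.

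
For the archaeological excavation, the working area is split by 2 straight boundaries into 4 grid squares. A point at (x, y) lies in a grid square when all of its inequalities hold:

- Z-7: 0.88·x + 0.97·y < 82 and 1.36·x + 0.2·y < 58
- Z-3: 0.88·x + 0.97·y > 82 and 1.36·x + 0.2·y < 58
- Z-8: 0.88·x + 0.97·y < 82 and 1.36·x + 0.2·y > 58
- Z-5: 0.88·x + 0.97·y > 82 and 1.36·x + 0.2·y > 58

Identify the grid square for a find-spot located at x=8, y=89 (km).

Z-3

0.88·8 + 0.97·89 = 93.370, which is > 82
1.36·8 + 0.2·89 = 28.680, which is < 58
This sign pattern matches Z-3.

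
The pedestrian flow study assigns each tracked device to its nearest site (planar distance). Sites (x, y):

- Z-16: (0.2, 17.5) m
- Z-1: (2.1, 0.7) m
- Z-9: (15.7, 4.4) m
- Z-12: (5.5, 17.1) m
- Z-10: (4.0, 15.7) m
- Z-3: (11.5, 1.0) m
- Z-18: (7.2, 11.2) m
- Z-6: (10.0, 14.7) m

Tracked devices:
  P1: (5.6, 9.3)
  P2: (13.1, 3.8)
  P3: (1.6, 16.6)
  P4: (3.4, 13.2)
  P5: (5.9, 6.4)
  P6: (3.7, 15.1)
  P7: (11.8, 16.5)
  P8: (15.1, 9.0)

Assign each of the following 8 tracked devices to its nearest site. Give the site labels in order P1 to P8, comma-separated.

P1 → Z-18 (d²=6.17)
P2 → Z-9 (d²=7.12)
P3 → Z-16 (d²=2.77)
P4 → Z-10 (d²=6.61)
P5 → Z-18 (d²=24.73)
P6 → Z-10 (d²=0.45)
P7 → Z-6 (d²=6.48)
P8 → Z-9 (d²=21.52)

Z-18, Z-9, Z-16, Z-10, Z-18, Z-10, Z-6, Z-9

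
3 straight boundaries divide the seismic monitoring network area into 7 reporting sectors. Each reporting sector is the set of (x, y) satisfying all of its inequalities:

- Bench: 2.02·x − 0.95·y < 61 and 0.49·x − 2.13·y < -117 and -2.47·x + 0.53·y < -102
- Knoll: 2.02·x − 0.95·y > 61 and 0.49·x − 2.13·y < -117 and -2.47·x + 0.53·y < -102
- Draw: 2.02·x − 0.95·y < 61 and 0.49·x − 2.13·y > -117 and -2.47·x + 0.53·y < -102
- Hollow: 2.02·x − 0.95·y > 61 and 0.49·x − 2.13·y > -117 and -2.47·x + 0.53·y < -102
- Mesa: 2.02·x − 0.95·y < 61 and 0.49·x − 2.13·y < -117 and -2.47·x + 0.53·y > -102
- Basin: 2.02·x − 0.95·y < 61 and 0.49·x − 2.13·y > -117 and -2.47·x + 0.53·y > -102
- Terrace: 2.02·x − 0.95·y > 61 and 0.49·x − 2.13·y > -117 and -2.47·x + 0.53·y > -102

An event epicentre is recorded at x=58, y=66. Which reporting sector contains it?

2.02·58 − 0.95·66 = 54.460, which is < 61
0.49·58 − 2.13·66 = -112.160, which is > -117
-2.47·58 + 0.53·66 = -108.280, which is < -102
This sign pattern matches Draw.

Draw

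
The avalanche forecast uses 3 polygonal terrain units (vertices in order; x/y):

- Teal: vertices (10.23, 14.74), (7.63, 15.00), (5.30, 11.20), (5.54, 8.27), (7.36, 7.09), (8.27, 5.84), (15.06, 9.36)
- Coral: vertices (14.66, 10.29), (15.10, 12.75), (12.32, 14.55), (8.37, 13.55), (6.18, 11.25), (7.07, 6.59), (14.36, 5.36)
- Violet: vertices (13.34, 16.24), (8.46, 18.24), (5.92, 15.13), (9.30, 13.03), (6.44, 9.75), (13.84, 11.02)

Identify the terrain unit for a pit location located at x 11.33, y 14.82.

Violet

Cast a ray rightward from (11.33, 14.82). For each polygon, the edges (by vertex number in listed order) whose endpoints lie on opposite sides of y = 14.82, where each meets that height, and whether that is right or left of the point:
Teal: 1–2 at x≈9.430 (left), 2–3 at x≈7.520 (left) → 0 crossings.
Coral: no edge straddles that height → 0 crossings.
Violet: 3–4 at x≈6.419 (left), 6–1 at x≈13.476 (right) → 1 crossing.
Only Violet has an odd count, so the point is inside Violet.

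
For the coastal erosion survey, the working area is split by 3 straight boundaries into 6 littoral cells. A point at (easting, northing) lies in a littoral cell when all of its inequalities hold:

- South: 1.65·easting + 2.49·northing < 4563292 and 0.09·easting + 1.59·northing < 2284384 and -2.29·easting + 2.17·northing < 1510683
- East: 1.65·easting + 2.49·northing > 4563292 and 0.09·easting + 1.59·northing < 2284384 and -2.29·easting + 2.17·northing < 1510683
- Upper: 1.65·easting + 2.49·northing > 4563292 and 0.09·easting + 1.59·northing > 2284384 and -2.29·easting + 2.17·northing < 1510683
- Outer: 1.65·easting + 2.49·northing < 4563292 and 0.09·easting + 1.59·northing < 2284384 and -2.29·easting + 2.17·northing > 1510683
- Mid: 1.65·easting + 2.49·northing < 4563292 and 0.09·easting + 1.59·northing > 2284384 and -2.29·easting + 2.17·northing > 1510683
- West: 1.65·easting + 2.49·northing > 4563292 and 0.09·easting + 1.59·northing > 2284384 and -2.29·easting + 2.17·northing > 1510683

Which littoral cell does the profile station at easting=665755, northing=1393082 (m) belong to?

1.65·665755 + 2.49·1393082 = 4567269.930, which is > 4563292
0.09·665755 + 1.59·1393082 = 2274918.330, which is < 2284384
-2.29·665755 + 2.17·1393082 = 1498408.990, which is < 1510683
This sign pattern matches East.

East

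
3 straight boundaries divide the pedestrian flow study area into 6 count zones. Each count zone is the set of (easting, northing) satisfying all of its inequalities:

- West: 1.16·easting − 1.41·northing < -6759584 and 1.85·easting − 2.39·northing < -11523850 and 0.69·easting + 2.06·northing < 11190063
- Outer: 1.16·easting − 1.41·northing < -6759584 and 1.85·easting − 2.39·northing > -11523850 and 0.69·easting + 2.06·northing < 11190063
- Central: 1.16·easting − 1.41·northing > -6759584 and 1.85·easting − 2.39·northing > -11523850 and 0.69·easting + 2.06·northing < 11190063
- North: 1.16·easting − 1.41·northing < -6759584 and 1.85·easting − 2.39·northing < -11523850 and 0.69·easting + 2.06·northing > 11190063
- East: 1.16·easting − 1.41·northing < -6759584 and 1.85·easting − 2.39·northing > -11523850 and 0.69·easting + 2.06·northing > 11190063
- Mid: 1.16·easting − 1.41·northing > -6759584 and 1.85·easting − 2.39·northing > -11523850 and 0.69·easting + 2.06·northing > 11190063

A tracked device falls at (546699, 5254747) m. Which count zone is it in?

North

1.16·546699 − 1.41·5254747 = -6775022.430, which is < -6759584
1.85·546699 − 2.39·5254747 = -11547452.180, which is < -11523850
0.69·546699 + 2.06·5254747 = 11202001.130, which is > 11190063
This sign pattern matches North.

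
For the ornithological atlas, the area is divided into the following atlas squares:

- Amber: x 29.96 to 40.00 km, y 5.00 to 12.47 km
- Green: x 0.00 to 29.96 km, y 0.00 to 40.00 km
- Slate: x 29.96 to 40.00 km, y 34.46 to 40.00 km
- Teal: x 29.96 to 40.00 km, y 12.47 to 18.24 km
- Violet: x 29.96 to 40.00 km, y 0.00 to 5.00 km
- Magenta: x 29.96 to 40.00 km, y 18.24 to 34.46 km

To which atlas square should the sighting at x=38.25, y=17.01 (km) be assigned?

The point has x = 38.25 and y = 17.01.
Only Teal satisfies 29.96 ≤ x ≤ 40.00 and 12.47 ≤ y ≤ 18.24.

Teal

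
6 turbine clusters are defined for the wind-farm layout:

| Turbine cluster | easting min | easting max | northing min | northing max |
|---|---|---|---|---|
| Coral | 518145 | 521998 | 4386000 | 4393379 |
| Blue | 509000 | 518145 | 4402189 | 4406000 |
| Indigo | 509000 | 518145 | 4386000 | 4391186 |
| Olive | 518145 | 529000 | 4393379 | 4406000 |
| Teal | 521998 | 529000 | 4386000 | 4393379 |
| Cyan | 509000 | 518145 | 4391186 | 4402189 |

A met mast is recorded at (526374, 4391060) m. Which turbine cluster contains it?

Teal

The point has easting = 526374 and northing = 4391060.
Only Teal satisfies 521998 ≤ easting ≤ 529000 and 4386000 ≤ northing ≤ 4393379.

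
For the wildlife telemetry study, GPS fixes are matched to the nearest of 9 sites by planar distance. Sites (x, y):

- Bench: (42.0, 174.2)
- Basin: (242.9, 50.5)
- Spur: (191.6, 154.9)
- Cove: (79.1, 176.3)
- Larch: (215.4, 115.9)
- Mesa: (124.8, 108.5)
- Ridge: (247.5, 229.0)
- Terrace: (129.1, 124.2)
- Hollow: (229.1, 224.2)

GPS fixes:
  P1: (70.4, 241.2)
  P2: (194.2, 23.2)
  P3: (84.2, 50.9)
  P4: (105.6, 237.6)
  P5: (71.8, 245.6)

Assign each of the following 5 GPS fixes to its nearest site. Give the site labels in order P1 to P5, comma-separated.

P1 → Cove (d²=4287.70)
P2 → Basin (d²=3116.98)
P3 → Mesa (d²=4966.12)
P4 → Cove (d²=4459.94)
P5 → Cove (d²=4855.78)

Cove, Basin, Mesa, Cove, Cove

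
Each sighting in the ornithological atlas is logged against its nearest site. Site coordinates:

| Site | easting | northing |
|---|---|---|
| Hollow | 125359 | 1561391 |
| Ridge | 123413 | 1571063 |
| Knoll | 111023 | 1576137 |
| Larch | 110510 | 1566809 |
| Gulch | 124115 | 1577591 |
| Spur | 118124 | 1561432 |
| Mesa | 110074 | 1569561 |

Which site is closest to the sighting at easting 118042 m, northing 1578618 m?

Squared distances to each site:
Hollow: 350308018.000; Ridge: 85925666.000; Knoll: 55421722.000; Larch: 196183505.000; Gulch: 37936058.000; Spur: 295365320.000; Mesa: 145518273.000.
Minimum at Gulch.

Gulch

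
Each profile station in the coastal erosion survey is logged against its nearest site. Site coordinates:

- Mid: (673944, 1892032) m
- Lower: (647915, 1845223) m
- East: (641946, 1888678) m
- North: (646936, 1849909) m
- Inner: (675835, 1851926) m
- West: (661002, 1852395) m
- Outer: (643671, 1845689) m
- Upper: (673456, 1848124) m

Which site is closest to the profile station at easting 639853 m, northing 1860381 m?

North

Squared distances to each site:
Mid: 2163982082.000; Lower: 294760808.000; East: 805100858.000; North: 159831673.000; Inner: 1366191349.000; West: 511056397.000; Outer: 230431988.000; Upper: 1279395658.000.
Minimum at North.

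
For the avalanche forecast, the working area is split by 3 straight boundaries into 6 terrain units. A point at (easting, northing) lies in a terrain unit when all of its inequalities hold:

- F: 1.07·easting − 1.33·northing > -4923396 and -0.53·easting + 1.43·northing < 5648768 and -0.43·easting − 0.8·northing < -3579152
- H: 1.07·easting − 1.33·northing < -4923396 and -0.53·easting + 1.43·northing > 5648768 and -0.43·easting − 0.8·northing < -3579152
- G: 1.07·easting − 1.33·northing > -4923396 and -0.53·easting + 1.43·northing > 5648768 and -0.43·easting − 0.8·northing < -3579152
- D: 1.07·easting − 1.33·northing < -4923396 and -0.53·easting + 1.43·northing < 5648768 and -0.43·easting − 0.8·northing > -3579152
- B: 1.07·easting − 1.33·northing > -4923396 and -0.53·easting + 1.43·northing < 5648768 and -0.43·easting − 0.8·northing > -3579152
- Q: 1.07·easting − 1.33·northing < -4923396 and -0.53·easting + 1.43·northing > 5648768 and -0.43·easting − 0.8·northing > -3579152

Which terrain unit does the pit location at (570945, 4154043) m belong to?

1.07·570945 − 1.33·4154043 = -4913966.040, which is > -4923396
-0.53·570945 + 1.43·4154043 = 5637680.640, which is < 5648768
-0.43·570945 − 0.8·4154043 = -3568740.750, which is > -3579152
This sign pattern matches B.

B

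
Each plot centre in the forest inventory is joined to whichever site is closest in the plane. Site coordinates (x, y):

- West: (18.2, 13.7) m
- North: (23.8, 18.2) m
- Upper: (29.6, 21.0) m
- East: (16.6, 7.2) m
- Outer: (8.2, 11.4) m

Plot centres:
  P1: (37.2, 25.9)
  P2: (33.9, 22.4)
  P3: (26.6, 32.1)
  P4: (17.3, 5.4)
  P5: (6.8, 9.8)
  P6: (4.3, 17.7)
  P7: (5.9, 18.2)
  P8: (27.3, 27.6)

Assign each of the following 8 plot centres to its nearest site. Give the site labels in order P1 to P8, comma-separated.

P1 → Upper (d²=81.77)
P2 → Upper (d²=20.45)
P3 → Upper (d²=132.21)
P4 → East (d²=3.73)
P5 → Outer (d²=4.52)
P6 → Outer (d²=54.90)
P7 → Outer (d²=51.53)
P8 → Upper (d²=48.85)

Upper, Upper, Upper, East, Outer, Outer, Outer, Upper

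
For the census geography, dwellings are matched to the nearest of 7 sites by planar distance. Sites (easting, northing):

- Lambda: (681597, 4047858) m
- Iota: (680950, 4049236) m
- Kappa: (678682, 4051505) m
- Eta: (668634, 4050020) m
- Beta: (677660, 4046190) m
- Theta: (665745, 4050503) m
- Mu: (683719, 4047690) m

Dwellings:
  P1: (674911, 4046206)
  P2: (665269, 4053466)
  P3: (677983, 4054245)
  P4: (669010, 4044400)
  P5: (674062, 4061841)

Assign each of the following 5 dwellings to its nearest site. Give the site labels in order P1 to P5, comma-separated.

Beta, Theta, Kappa, Eta, Kappa

P1 → Beta (d²=7557257.00)
P2 → Theta (d²=9005945.00)
P3 → Kappa (d²=7996201.00)
P4 → Eta (d²=31725776.00)
P5 → Kappa (d²=128177296.00)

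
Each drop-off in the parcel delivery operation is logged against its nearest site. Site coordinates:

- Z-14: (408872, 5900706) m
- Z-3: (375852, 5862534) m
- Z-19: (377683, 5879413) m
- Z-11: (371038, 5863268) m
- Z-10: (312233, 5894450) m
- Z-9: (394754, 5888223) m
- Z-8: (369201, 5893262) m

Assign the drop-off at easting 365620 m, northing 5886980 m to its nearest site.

Z-8

Squared distances to each site:
Z-14: 2059138580.000; Z-3: 702300740.000; Z-19: 202775458.000; Z-11: 591613668.000; Z-10: 2905972669.000; Z-9: 850335005.000; Z-8: 52287085.000.
Minimum at Z-8.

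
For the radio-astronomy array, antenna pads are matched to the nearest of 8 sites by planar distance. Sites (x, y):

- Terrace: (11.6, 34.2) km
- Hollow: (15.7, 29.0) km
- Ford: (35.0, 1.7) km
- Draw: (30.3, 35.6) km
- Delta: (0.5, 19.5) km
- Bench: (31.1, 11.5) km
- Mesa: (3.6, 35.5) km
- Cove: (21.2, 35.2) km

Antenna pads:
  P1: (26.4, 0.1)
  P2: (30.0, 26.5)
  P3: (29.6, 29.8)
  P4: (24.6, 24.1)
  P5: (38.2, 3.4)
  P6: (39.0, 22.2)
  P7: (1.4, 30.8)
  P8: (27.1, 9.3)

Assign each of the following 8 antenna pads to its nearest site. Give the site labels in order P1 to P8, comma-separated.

P1 → Ford (d²=76.52)
P2 → Draw (d²=82.90)
P3 → Draw (d²=34.13)
P4 → Hollow (d²=103.22)
P5 → Ford (d²=13.13)
P6 → Bench (d²=176.90)
P7 → Mesa (d²=26.93)
P8 → Bench (d²=20.84)

Ford, Draw, Draw, Hollow, Ford, Bench, Mesa, Bench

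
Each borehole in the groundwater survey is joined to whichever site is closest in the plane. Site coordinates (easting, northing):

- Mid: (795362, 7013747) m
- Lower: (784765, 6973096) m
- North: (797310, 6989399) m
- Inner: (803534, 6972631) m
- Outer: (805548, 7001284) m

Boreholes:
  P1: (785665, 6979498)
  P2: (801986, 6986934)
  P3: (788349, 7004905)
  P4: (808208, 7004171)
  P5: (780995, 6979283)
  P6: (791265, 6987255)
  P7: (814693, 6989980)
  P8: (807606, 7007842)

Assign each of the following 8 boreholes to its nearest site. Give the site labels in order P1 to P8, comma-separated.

P1 → Lower (d²=41795604.00)
P2 → North (d²=27941201.00)
P3 → Mid (d²=127363133.00)
P4 → Outer (d²=15410369.00)
P5 → Lower (d²=52491869.00)
P6 → North (d²=41138761.00)
P7 → Outer (d²=211411441.00)
P8 → Outer (d²=47242728.00)

Lower, North, Mid, Outer, Lower, North, Outer, Outer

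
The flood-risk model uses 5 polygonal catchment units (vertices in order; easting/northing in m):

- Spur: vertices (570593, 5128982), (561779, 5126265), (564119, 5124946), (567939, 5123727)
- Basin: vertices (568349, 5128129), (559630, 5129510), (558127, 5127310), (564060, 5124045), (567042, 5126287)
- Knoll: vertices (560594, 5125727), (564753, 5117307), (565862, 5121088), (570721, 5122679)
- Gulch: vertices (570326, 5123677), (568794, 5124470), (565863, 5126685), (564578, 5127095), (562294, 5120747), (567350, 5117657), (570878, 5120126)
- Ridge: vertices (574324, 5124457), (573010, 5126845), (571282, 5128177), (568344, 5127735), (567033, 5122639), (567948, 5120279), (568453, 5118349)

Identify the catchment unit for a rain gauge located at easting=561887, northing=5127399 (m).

Basin

Cast a ray rightward from (561887, 5127399). For each polygon, the edges (by vertex number in listed order) whose endpoints lie on opposite sides of northing = 5127399, where each meets that height, and whether that is right or left of the point:
Spur: 1–2 at easting≈565457.7 (right), 4–1 at easting≈569793.5 (right) → 2 crossings.
Basin: 2–3 at easting≈558187.8 (left), 5–1 at easting≈567831.0 (right) → 1 crossing.
Knoll: no edge straddles that height → 0 crossings.
Gulch: no edge straddles that height → 0 crossings.
Ridge: 2–3 at easting≈572291.3 (right), 4–5 at easting≈568257.6 (right) → 2 crossings.
Only Basin has an odd count, so the point is inside Basin.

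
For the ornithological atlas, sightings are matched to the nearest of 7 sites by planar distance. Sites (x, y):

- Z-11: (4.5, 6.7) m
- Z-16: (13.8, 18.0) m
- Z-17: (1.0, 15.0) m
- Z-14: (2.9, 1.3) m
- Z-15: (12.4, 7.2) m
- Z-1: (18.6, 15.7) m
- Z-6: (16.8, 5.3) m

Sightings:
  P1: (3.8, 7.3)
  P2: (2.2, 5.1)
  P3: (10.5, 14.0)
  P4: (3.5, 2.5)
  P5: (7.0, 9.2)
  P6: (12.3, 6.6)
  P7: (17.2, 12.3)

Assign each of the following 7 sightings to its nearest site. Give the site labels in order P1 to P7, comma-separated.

Z-11, Z-11, Z-16, Z-14, Z-11, Z-15, Z-1

P1 → Z-11 (d²=0.85)
P2 → Z-11 (d²=7.85)
P3 → Z-16 (d²=26.89)
P4 → Z-14 (d²=1.80)
P5 → Z-11 (d²=12.50)
P6 → Z-15 (d²=0.37)
P7 → Z-1 (d²=13.52)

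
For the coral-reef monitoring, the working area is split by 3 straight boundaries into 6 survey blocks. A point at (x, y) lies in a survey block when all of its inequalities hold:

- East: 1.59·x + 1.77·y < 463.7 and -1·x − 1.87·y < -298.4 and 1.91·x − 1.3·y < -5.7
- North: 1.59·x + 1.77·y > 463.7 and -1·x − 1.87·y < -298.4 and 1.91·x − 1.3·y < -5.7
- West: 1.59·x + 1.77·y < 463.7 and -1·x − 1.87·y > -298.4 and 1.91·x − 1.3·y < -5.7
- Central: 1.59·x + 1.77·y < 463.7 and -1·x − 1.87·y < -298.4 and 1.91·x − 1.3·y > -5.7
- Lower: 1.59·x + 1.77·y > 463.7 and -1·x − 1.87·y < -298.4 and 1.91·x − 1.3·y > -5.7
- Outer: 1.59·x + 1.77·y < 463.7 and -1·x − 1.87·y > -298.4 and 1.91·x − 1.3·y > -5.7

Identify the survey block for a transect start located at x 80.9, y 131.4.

1.59·80.9 + 1.77·131.4 = 361.209, which is < 463.7
-1·80.9 − 1.87·131.4 = -326.618, which is < -298.4
1.91·80.9 − 1.3·131.4 = -16.301, which is < -5.7
This sign pattern matches East.

East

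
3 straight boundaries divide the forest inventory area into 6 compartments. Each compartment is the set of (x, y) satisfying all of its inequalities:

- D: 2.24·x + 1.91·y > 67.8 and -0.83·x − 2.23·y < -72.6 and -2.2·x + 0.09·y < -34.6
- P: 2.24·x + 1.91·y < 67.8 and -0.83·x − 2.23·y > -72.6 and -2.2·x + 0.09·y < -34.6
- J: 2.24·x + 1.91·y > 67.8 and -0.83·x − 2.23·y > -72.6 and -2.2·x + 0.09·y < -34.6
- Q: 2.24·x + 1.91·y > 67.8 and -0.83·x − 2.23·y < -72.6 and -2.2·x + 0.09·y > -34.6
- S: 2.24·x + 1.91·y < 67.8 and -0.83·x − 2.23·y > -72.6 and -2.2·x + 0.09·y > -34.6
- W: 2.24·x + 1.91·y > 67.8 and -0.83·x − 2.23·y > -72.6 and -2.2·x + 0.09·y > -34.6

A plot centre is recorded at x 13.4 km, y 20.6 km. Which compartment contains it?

2.24·13.4 + 1.91·20.6 = 69.362, which is > 67.8
-0.83·13.4 − 2.23·20.6 = -57.060, which is > -72.6
-2.2·13.4 + 0.09·20.6 = -27.626, which is > -34.6
This sign pattern matches W.

W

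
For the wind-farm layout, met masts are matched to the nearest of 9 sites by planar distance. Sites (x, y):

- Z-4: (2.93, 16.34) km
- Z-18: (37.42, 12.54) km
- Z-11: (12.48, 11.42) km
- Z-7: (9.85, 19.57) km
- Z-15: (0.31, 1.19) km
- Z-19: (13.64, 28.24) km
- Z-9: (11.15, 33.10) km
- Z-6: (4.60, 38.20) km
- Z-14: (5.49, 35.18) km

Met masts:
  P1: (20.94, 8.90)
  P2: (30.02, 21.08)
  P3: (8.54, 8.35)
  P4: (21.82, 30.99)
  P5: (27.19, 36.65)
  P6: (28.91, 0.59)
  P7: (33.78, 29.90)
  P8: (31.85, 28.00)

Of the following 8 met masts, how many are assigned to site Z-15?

0

P1 → Z-11
P2 → Z-18
P3 → Z-11
P4 → Z-19
P5 → Z-19
P6 → Z-18
P7 → Z-18
P8 → Z-18
0 of the 8 go to Z-15.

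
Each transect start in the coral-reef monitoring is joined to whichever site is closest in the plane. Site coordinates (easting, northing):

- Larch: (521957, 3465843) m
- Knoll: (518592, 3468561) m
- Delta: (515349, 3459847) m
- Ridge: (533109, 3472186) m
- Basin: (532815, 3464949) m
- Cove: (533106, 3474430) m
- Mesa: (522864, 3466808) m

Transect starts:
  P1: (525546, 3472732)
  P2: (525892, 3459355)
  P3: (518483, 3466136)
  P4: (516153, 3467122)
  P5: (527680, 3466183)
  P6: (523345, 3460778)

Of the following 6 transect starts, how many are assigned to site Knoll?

2

P1 → Mesa
P2 → Larch
P3 → Knoll
P4 → Knoll
P5 → Mesa
P6 → Larch
2 of the 6 go to Knoll.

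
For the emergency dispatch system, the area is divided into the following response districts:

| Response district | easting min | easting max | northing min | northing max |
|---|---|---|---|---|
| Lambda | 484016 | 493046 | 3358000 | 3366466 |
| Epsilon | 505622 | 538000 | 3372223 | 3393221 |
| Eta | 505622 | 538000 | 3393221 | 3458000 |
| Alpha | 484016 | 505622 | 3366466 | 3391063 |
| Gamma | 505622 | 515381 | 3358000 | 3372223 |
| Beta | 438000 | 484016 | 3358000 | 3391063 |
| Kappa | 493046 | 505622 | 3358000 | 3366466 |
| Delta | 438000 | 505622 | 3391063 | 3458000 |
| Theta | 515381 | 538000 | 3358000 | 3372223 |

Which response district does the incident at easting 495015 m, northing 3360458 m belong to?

Kappa

The point has easting = 495015 and northing = 3360458.
Only Kappa satisfies 493046 ≤ easting ≤ 505622 and 3358000 ≤ northing ≤ 3366466.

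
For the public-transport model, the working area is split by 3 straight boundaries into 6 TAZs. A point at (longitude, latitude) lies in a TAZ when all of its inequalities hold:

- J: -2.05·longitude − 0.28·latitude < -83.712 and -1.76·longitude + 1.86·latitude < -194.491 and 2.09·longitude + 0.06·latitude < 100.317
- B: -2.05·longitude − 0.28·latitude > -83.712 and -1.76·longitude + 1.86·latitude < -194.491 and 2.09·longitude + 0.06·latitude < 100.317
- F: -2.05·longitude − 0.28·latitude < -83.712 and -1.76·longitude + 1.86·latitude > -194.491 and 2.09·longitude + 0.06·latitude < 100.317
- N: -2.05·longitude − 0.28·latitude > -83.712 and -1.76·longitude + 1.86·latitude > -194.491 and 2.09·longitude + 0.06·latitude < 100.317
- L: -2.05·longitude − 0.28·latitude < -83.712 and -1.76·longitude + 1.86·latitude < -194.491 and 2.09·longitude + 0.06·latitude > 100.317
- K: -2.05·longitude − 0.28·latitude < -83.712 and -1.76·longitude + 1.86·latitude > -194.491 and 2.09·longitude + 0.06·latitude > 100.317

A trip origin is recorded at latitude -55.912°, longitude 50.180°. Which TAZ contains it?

-2.05·50.180 − 0.28·-55.912 = -87.214, which is < -83.712
-1.76·50.180 + 1.86·-55.912 = -192.313, which is > -194.491
2.09·50.180 + 0.06·-55.912 = 101.521, which is > 100.317
This sign pattern matches K.

K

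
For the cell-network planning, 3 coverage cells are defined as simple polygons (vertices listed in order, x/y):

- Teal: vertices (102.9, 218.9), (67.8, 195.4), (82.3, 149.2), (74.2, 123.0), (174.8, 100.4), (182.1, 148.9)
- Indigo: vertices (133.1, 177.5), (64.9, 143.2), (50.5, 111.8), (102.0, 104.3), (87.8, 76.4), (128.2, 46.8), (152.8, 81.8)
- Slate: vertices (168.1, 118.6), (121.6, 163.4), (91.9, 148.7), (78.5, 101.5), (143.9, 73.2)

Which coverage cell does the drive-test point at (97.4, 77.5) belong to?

Cast a ray rightward from (97.4, 77.5). For each polygon, the edges (by vertex number in listed order) whose endpoints lie on opposite sides of y = 77.5, where each meets that height, and whether that is right or left of the point:
Teal: no edge straddles that height → 0 crossings.
Indigo: 4–5 at x≈88.36 (left), 6–7 at x≈149.78 (right) → 1 crossing.
Slate: 4–5 at x≈133.96 (right), 5–1 at x≈146.19 (right) → 2 crossings.
Only Indigo has an odd count, so the point is inside Indigo.

Indigo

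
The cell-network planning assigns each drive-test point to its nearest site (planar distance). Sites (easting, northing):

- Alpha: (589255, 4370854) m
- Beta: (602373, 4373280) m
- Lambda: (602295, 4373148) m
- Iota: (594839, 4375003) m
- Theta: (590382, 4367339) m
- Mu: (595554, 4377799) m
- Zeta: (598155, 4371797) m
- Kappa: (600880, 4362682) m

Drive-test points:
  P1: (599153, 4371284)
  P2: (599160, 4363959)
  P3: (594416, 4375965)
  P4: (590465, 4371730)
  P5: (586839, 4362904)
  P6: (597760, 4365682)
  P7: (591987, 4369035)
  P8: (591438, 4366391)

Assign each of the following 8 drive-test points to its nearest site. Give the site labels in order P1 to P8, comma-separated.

Zeta, Kappa, Iota, Alpha, Theta, Kappa, Theta, Theta

P1 → Zeta (d²=1259173.00)
P2 → Kappa (d²=4589129.00)
P3 → Iota (d²=1104373.00)
P4 → Alpha (d²=2231476.00)
P5 → Theta (d²=32222074.00)
P6 → Kappa (d²=18734400.00)
P7 → Theta (d²=5452441.00)
P8 → Theta (d²=2013840.00)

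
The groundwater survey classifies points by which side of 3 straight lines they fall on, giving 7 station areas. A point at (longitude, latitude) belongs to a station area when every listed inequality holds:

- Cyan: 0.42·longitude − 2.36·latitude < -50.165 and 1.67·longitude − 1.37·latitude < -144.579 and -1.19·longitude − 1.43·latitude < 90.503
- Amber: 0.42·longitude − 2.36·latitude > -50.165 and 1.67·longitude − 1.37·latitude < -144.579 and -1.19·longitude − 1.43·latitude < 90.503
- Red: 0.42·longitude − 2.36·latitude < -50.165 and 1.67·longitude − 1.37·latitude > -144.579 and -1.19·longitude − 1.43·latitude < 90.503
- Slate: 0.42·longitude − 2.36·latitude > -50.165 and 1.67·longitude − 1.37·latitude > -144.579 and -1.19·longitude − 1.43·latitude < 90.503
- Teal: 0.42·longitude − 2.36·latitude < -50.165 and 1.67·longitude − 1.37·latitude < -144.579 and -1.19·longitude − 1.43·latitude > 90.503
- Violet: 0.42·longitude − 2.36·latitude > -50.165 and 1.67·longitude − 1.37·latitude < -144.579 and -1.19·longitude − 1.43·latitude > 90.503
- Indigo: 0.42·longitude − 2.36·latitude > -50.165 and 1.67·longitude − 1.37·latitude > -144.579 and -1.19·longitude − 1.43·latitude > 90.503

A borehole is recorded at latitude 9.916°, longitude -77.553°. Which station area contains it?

Red

0.42·-77.553 − 2.36·9.916 = -55.974, which is < -50.165
1.67·-77.553 − 1.37·9.916 = -143.098, which is > -144.579
-1.19·-77.553 − 1.43·9.916 = 78.108, which is < 90.503
This sign pattern matches Red.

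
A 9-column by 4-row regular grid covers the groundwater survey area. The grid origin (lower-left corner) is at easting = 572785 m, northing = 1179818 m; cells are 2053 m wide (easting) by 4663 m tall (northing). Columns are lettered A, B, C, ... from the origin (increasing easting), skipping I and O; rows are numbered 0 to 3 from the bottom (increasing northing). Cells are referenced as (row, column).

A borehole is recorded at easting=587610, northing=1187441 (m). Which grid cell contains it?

(1, H)

Column index: ⌊(587610 − 572785) / 2053⌋ = ⌊7.221⌋ = 7 → column H
Row offset from origin: ⌊(1187441 − 1179818) / 4663⌋ = ⌊1.635⌋ = 1 → row 1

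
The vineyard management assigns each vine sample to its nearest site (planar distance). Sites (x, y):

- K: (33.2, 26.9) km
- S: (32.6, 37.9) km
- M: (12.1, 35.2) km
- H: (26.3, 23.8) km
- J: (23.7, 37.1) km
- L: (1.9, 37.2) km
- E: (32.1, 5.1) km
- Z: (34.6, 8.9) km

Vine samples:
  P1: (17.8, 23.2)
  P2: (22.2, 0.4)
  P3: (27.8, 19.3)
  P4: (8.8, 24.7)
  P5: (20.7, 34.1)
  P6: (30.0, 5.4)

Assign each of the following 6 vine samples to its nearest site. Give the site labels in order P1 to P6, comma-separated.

P1 → H (d²=72.61)
P2 → E (d²=120.10)
P3 → H (d²=22.50)
P4 → M (d²=121.14)
P5 → J (d²=18.00)
P6 → E (d²=4.50)

H, E, H, M, J, E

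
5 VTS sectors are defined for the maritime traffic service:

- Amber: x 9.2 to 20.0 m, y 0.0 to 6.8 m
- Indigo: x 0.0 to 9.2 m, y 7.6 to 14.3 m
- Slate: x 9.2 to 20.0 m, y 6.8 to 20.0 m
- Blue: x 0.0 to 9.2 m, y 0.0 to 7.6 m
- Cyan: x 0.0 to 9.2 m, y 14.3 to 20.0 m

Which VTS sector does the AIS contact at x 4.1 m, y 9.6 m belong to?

The point has x = 4.1 and y = 9.6.
Only Indigo satisfies 0.0 ≤ x ≤ 9.2 and 7.6 ≤ y ≤ 14.3.

Indigo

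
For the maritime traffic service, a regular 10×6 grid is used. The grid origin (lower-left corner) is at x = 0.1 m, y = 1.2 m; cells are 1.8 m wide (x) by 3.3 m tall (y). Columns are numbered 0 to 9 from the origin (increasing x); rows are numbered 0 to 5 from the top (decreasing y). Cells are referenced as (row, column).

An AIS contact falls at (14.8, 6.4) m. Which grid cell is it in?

Column index: ⌊(14.8 − 0.1) / 1.8⌋ = ⌊8.167⌋ = 8
Row offset from origin: ⌊(6.4 − 1.2) / 3.3⌋ = ⌊1.576⌋ = 1 → row 4 (counted from top)

(4, 8)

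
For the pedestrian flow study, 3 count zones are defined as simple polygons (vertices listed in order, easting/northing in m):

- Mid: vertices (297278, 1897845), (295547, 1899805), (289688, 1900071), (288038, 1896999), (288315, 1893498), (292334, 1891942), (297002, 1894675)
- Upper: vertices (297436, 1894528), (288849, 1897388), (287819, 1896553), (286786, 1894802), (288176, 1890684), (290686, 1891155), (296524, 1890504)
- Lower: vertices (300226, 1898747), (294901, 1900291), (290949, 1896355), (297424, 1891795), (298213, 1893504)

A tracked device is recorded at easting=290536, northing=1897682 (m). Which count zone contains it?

Mid

Cast a ray rightward from (290536, 1897682). For each polygon, the edges (by vertex number in listed order) whose endpoints lie on opposite sides of northing = 1897682, where each meets that height, and whether that is right or left of the point:
Mid: 3–4 at easting≈288404.8 (left), 7–1 at easting≈297263.8 (right) → 1 crossing.
Upper: no edge straddles that height → 0 crossings.
Lower: 2–3 at easting≈292281.4 (right), 5–1 at easting≈299817.1 (right) → 2 crossings.
Only Mid has an odd count, so the point is inside Mid.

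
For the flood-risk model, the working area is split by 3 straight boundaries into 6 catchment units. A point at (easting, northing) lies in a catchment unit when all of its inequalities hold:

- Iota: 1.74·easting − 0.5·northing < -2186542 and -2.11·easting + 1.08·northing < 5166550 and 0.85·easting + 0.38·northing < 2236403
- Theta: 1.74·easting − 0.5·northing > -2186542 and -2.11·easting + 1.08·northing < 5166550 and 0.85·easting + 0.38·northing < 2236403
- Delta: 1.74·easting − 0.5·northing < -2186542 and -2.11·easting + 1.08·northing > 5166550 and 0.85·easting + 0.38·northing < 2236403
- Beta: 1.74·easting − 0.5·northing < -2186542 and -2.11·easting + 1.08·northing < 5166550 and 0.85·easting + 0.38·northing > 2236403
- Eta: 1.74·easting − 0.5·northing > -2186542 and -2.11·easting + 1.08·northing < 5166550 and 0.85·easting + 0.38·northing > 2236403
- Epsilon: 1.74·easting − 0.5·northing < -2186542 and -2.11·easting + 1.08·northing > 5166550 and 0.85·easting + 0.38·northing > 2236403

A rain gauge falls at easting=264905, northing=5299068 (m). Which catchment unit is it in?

Beta

1.74·264905 − 0.5·5299068 = -2188599.300, which is < -2186542
-2.11·264905 + 1.08·5299068 = 5164043.890, which is < 5166550
0.85·264905 + 0.38·5299068 = 2238815.090, which is > 2236403
This sign pattern matches Beta.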